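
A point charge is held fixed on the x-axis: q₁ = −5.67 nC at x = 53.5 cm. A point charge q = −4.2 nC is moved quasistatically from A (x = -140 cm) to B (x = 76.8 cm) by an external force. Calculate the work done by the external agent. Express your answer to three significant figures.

8.08×10⁻⁷ J

For quasistatic motion the external work equals the change in potential energy: W_ext = qΔV = q(V_B − V_A).
At A: distance to the source charge is 1.94 m; V_A = kq₁/r = -26.3 V.
At B: distance to the source charge is 0.233 m; V_B = kq₁/r = -219 V.
ΔV = V_B − V_A = -192 V.
W_ext = qΔV = (-4.20×10⁻⁹ C)(-192 V) = 8.08×10⁻⁷ J.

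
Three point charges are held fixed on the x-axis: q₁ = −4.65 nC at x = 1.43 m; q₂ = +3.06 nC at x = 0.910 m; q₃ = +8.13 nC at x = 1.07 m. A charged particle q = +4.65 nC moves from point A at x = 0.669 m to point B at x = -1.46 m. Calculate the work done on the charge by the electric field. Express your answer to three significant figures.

1.00×10⁻⁶ J

The work done by the electric force is W_field = −ΔU = −q(V_B − V_A) = q(V_A − V_B).
At A: distances to the source charges are 0.761 m, 0.241 m, 0.401 m; V_A = Σ kqᵢ/rᵢ = 241 V.
At B: distances to the source charges are 2.89 m, 2.37 m, 2.53 m; V_B = Σ kqᵢ/rᵢ = 26.0 V.
ΔV = V_B − V_A = -215 V.
W_field = −qΔV = −(4.65×10⁻⁹ C)(-215 V) = 1.00×10⁻⁶ J.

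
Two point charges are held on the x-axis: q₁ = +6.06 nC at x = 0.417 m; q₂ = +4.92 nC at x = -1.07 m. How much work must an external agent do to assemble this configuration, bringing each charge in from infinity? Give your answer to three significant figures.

1.80×10⁻⁷ J

The work to assemble the configuration equals its total potential energy, U = Σ kqᵢqⱼ/rᵢⱼ over all pairs.
Pair separations: r₁₂ = 1.49 m.
U = (1.80×10⁻⁷) = 1.80×10⁻⁷ J.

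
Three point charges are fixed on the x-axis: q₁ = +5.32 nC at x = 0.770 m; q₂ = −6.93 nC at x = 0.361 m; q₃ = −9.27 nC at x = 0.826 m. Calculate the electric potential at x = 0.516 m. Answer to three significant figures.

-482 V

The total potential is the scalar sum of each charge's contribution, V = Σ kqᵢ/rᵢ.
Distances from the field point to each charge: r₁ = 0.254 m, r₂ = 0.155 m, r₃ = 0.310 m.
V = k[(5.32×10⁻⁹)/(0.254) + (-6.93×10⁻⁹)/(0.155) + (-9.27×10⁻⁹)/(0.310)] = -482 V.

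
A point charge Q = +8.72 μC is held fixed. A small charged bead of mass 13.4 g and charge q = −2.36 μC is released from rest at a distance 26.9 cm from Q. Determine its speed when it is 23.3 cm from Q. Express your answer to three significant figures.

3.98 m/s

Only the electrostatic force acts, so mechanical energy is conserved: ½mv² = U₁ − U₂ = kQq(1/r₁ − 1/r₂).
U₁ − U₂ = (8.99×10⁹ N·m²/C²)(8.72×10⁻⁶ C)(-2.36×10⁻⁶ C)(1/0.269 − 1/0.233) = 0.106 J.
v = √(2·0.106/0.0134) = 3.98 m/s.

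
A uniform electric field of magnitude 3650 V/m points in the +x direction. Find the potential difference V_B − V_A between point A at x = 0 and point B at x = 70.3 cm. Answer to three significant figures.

In a uniform field, potential decreases in the direction of E: V_B − V_A = −E·Δx.
V_B − V_A = −(3650 V/m)(0.703 m) = -2570 V.

-2570 V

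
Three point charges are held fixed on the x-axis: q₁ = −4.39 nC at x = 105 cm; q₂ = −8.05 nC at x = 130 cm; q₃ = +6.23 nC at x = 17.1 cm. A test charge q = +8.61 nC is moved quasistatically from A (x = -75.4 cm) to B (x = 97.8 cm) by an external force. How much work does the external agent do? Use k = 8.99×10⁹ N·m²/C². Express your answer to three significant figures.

For quasistatic motion the external work equals the change in potential energy: W_ext = qΔV = q(V_B − V_A).
At A: distances to the source charges are 1.80 m, 2.05 m, 0.925 m; V_A = Σ kqᵢ/rᵢ = 3.44 V.
At B: distances to the source charges are 0.0720 m, 0.322 m, 0.807 m; V_B = Σ kqᵢ/rᵢ = -703 V.
ΔV = V_B − V_A = -707 V.
W_ext = qΔV = (8.61×10⁻⁹ C)(-707 V) = -6.09×10⁻⁶ J.

-6.09×10⁻⁶ J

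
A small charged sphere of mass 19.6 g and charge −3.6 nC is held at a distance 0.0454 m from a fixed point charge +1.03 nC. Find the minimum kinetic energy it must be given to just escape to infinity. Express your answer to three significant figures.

To just escape, total mechanical energy must reach zero at infinity: ½mv²_min + U = 0, so ½mv²_min = −U = |kQq|/r.
|U| = |kQq|/r = (8.99×10⁹ N·m²/C²)(1.03×10⁻⁹)(3.60×10⁻⁹)/(0.0454) = 7.34×10⁻⁷ J.

7.34×10⁻⁷ J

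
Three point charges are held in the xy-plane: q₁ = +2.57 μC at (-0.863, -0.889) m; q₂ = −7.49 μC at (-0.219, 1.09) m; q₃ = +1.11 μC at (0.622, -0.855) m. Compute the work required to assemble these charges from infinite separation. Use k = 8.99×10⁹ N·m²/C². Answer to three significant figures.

-0.101 J

The work to assemble the configuration equals its total potential energy, U = Σ kqᵢqⱼ/rᵢⱼ over all pairs.
Pair separations: r₁₂ = 2.08 m, r₁₃ = 1.49 m, r₂₃ = 2.12 m.
U = (-0.0832) + (0.0173) + (-0.0353) = -0.101 J.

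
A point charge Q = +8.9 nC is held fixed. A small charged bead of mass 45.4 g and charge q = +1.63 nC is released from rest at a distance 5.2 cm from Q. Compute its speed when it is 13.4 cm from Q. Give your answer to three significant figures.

Only the electrostatic force acts, so mechanical energy is conserved: ½mv² = U₁ − U₂ = kQq(1/r₁ − 1/r₂).
U₁ − U₂ = (8.99×10⁹ N·m²/C²)(8.90×10⁻⁹ C)(1.63×10⁻⁹ C)(1/0.0520 − 1/0.134) = 1.53×10⁻⁶ J.
v = √(2·1.53×10⁻⁶/0.0454) = 8.22×10⁻³ m/s.

8.22×10⁻³ m/s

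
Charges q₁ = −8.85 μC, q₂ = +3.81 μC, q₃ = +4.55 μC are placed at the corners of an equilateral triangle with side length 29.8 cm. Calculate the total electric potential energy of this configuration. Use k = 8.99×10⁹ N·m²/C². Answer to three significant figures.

The assembly work is the sum of pairwise potential energies, U = Σ_{i<j} kqᵢqⱼ/rᵢⱼ.
All three pair separations equal the side length, 0.298 m.
U = (-1.02) + (-1.21) + (0.523) = -1.71 J.

-1.71 J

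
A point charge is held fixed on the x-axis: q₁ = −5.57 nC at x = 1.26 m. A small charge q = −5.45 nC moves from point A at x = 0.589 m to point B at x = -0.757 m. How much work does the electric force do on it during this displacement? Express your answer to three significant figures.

2.71×10⁻⁷ J

The work done by the electric force is W_field = −ΔU = −q(V_B − V_A) = q(V_A − V_B).
At A: distance to the source charge is 0.671 m; V_A = kq₁/r = -74.6 V.
At B: distance to the source charge is 2.02 m; V_B = kq₁/r = -24.8 V.
ΔV = V_B − V_A = 49.8 V.
W_field = −qΔV = −(-5.45×10⁻⁹ C)(49.8 V) = 2.71×10⁻⁷ J.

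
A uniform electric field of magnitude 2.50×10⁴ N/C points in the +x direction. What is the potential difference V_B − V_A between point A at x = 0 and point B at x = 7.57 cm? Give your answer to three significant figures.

In a uniform field, potential decreases in the direction of E: V_B − V_A = −E·Δx.
V_B − V_A = −(2.50×10⁴ V/m)(0.0757 m) = -1890 V.

-1890 V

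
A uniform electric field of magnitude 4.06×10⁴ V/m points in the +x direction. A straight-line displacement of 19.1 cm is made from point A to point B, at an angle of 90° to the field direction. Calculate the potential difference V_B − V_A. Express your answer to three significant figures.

Only the component of displacement along E changes the potential: ΔV = −E·d·cosθ.
ΔV = −(4.06×10⁴ V/m)(0.191 m)cos90° = 0 V.

0 V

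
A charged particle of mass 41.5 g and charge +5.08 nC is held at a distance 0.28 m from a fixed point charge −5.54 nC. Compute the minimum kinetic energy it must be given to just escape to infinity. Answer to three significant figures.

To just escape, total mechanical energy must reach zero at infinity: ½mv²_min + U = 0, so ½mv²_min = −U = |kQq|/r.
|U| = |kQq|/r = (8.99×10⁹ N·m²/C²)(5.54×10⁻⁹)(5.08×10⁻⁹)/(0.280) = 9.04×10⁻⁷ J.

9.04×10⁻⁷ J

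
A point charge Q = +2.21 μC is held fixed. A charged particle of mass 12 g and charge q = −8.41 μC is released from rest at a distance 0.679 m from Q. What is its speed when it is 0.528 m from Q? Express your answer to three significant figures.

3.42 m/s

Only the electrostatic force acts, so mechanical energy is conserved: ½mv² = U₁ − U₂ = kQq(1/r₁ − 1/r₂).
U₁ − U₂ = (8.99×10⁹ N·m²/C²)(2.21×10⁻⁶ C)(-8.41×10⁻⁶ C)(1/0.679 − 1/0.528) = 0.0704 J.
v = √(2·0.0704/0.0120) = 3.42 m/s.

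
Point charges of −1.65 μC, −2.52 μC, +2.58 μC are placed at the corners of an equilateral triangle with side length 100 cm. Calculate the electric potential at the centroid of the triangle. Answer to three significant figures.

Electric potential is a scalar, so the contributions from each charge add algebraically: V = Σ kqᵢ/rᵢ.
The distance from each vertex to the centroid is a/√3 = 0.577 m.
V = k[(-1.65×10⁻⁶)/(0.577) + (-2.52×10⁻⁶)/(0.577) + (2.58×10⁻⁶)/(0.577)] = -2.48×10⁴ V.

-2.48×10⁴ V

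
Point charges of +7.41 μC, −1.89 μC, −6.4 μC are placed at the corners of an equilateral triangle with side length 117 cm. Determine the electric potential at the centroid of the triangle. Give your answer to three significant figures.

-1.17×10⁴ V

The total potential is the scalar sum of each charge's contribution, V = Σ kqᵢ/rᵢ.
The distance from each vertex to the centroid is a/√3 = 0.675 m.
V = k[(7.41×10⁻⁶)/(0.675) + (-1.89×10⁻⁶)/(0.675) + (-6.40×10⁻⁶)/(0.675)] = -1.17×10⁴ V.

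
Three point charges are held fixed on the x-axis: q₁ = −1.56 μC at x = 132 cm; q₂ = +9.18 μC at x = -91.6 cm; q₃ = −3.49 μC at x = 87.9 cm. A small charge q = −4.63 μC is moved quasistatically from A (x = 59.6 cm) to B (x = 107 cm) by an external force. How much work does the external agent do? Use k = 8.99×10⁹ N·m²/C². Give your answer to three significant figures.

For quasistatic motion the external work equals the change in potential energy: W_ext = qΔV = q(V_B − V_A).
At A: distances to the source charges are 0.724 m, 1.51 m, 0.283 m; V_A = Σ kqᵢ/rᵢ = -7.57×10⁴ V.
At B: distances to the source charges are 0.250 m, 1.99 m, 0.191 m; V_B = Σ kqᵢ/rᵢ = -1.79×10⁵ V.
ΔV = V_B − V_A = -1.03×10⁵ V.
W_ext = qΔV = (-4.63×10⁻⁶ C)(-1.03×10⁵ V) = 0.478 J.

0.478 J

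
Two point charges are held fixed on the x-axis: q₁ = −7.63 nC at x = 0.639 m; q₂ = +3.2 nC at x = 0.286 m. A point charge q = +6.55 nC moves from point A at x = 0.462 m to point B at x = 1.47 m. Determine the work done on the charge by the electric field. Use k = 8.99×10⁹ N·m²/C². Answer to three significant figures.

The work done by the electric force is W_field = −ΔU = −q(V_B − V_A) = q(V_A − V_B).
At A: distances to the source charges are 0.177 m, 0.176 m; V_A = Σ kqᵢ/rᵢ = -224 V.
At B: distances to the source charges are 0.831 m, 1.18 m; V_B = Σ kqᵢ/rᵢ = -58.2 V.
ΔV = V_B − V_A = 166 V.
W_field = −qΔV = −(6.55×10⁻⁹ C)(166 V) = -1.09×10⁻⁶ J.

-1.09×10⁻⁶ J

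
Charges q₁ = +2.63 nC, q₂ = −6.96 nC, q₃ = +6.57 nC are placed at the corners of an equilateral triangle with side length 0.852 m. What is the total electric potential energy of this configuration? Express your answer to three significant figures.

-4.93×10⁻⁷ J

The assembly work is the sum of pairwise potential energies, U = Σ_{i<j} kqᵢqⱼ/rᵢⱼ.
All three pair separations equal the side length, 0.852 m.
U = (-1.93×10⁻⁷) + (1.82×10⁻⁷) + (-4.82×10⁻⁷) = -4.93×10⁻⁷ J.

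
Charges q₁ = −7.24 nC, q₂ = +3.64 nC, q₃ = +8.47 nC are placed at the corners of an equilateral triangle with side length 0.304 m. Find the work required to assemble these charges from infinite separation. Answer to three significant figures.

-1.68×10⁻⁶ J

The work to assemble the configuration equals its total potential energy, U = Σ kqᵢqⱼ/rᵢⱼ over all pairs.
All three pair separations equal the side length, 0.304 m.
U = (-7.79×10⁻⁷) + (-1.81×10⁻⁶) + (9.12×10⁻⁷) = -1.68×10⁻⁶ J.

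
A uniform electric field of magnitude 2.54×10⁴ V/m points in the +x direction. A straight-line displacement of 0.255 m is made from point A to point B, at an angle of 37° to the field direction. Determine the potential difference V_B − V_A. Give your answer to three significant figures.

-5170 V

Only the component of displacement along E changes the potential: ΔV = −E·d·cosθ.
ΔV = −(2.54×10⁴ V/m)(0.255 m)cos37° = -5170 V.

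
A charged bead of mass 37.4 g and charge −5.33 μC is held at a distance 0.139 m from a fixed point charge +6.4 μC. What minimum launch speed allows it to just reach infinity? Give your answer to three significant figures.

10.9 m/s

To just escape, total mechanical energy must reach zero at infinity: ½mv²_min + U = 0, so ½mv²_min = −U = |kQq|/r.
|U| = |kQq|/r = (8.99×10⁹ N·m²/C²)(6.40×10⁻⁶)(5.33×10⁻⁶)/(0.139) = 2.21 J.
v_min = √(2|U|/m) = √(2·2.21/0.0374) = 10.9 m/s.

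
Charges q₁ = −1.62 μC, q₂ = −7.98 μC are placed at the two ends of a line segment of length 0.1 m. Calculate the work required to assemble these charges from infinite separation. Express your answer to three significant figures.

The assembly work is the sum of pairwise potential energies, U = Σ_{i<j} kqᵢqⱼ/rᵢⱼ.
The separation is r = 0.100 m.
U = (1.16) = 1.16 J.

1.16 J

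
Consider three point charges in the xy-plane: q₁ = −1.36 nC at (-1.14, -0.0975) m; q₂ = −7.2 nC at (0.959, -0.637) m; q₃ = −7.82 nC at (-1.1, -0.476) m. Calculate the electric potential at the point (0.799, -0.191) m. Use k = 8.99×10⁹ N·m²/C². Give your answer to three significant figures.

-180 V

Electric potential is a scalar, so the contributions from each charge add algebraically: V = Σ kqᵢ/rᵢ.
Distances from the field point to each charge: r₁ = 1.94 m, r₂ = 0.474 m, r₃ = 1.92 m.
V = k[(-1.36×10⁻⁹)/(1.94) + (-7.20×10⁻⁹)/(0.474) + (-7.82×10⁻⁹)/(1.92)] = -180 V.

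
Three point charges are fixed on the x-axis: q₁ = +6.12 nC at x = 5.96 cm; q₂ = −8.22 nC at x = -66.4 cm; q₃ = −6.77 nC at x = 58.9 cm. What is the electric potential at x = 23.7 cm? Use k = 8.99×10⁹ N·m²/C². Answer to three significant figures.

The total potential is the scalar sum of each charge's contribution, V = Σ kqᵢ/rᵢ.
Distances from the field point to each charge: r₁ = 0.177 m, r₂ = 0.901 m, r₃ = 0.352 m.
V = k[(6.12×10⁻⁹)/(0.177) + (-8.22×10⁻⁹)/(0.901) + (-6.77×10⁻⁹)/(0.352)] = 55.2 V.

55.2 V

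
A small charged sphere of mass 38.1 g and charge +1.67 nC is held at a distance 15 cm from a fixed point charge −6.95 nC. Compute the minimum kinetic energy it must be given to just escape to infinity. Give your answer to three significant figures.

To just escape, total mechanical energy must reach zero at infinity: ½mv²_min + U = 0, so ½mv²_min = −U = |kQq|/r.
|U| = |kQq|/r = (8.99×10⁹ N·m²/C²)(6.95×10⁻⁹)(1.67×10⁻⁹)/(0.150) = 6.96×10⁻⁷ J.

6.96×10⁻⁷ J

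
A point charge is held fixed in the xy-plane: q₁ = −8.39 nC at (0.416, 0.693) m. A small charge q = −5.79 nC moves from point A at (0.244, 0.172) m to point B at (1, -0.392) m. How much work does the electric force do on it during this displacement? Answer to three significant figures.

4.42×10⁻⁷ J

The work done by the electric force is W_field = −ΔU = −q(V_B − V_A) = q(V_A − V_B).
At A: distance to the source charge is 0.549 m; V_A = kq₁/r = -137 V.
At B: distance to the source charge is 1.23 m; V_B = kq₁/r = -61.2 V.
ΔV = V_B − V_A = 76.3 V.
W_field = −qΔV = −(-5.79×10⁻⁹ C)(76.3 V) = 4.42×10⁻⁷ J.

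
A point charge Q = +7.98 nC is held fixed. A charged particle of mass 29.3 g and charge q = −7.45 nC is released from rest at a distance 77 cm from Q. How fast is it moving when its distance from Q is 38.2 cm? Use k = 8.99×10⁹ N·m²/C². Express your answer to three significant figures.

Only the electrostatic force acts, so mechanical energy is conserved: ½mv² = U₁ − U₂ = kQq(1/r₁ − 1/r₂).
U₁ − U₂ = (8.99×10⁹ N·m²/C²)(7.98×10⁻⁹ C)(-7.45×10⁻⁹ C)(1/0.770 − 1/0.382) = 7.05×10⁻⁷ J.
v = √(2·7.05×10⁻⁷/0.0293) = 6.94×10⁻³ m/s.

6.94×10⁻³ m/s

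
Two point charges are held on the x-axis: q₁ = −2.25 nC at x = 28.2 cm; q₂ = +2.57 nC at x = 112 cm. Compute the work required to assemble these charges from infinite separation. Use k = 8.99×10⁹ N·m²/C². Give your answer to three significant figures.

The assembly work is the sum of pairwise potential energies, U = Σ_{i<j} kqᵢqⱼ/rᵢⱼ.
Pair separations: r₁₂ = 0.838 m.
U = (-6.20×10⁻⁸) = -6.20×10⁻⁸ J.

-6.20×10⁻⁸ J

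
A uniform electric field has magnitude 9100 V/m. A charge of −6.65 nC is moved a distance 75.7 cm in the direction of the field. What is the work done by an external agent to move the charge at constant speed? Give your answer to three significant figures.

The potential change for a displacement 75.7 cm in the direction of the field is ΔV = −Ed = -6890 V.
W_ext = qΔV = 4.58×10⁻⁵ J.

4.58×10⁻⁵ J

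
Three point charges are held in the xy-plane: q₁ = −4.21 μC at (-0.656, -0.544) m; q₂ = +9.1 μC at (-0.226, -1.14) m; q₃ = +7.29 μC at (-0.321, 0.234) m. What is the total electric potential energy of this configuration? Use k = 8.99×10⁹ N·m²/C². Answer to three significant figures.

The work to assemble the configuration equals its total potential energy, U = Σ kqᵢqⱼ/rᵢⱼ over all pairs.
Pair separations: r₁₂ = 0.735 m, r₁₃ = 0.847 m, r₂₃ = 1.38 m.
U = (-0.469) + (-0.326) + (0.433) = -0.361 J.

-0.361 J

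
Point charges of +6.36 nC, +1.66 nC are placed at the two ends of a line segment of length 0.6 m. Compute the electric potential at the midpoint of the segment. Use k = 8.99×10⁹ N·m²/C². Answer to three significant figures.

Electric potential is a scalar, so the contributions from each charge add algebraically: V = Σ kqᵢ/rᵢ.
Each charge is 0.300 m from the midpoint.
V = k[(6.36×10⁻⁹)/(0.300) + (1.66×10⁻⁹)/(0.300)] = 240 V.

240 V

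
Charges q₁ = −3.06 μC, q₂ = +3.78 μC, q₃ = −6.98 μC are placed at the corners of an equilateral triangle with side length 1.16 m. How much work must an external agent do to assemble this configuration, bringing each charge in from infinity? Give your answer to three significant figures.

-0.129 J

The assembly work is the sum of pairwise potential energies, U = Σ_{i<j} kqᵢqⱼ/rᵢⱼ.
All three pair separations equal the side length, 1.16 m.
U = (-0.0896) + (0.166) + (-0.204) = -0.129 J.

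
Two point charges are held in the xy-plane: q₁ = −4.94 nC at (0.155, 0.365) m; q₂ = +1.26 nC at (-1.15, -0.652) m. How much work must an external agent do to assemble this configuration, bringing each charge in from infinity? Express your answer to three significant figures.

The work to assemble the configuration equals its total potential energy, U = Σ kqᵢqⱼ/rᵢⱼ over all pairs.
Pair separations: r₁₂ = 1.65 m.
U = (-3.38×10⁻⁸) = -3.38×10⁻⁸ J.

-3.38×10⁻⁸ J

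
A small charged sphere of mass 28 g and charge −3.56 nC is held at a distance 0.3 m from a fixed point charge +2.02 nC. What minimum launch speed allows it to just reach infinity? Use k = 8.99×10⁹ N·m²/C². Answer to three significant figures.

To just escape, total mechanical energy must reach zero at infinity: ½mv²_min + U = 0, so ½mv²_min = −U = |kQq|/r.
|U| = |kQq|/r = (8.99×10⁹ N·m²/C²)(2.02×10⁻⁹)(3.56×10⁻⁹)/(0.300) = 2.15×10⁻⁷ J.
v_min = √(2|U|/m) = √(2·2.15×10⁻⁷/0.0280) = 3.92×10⁻³ m/s.

3.92×10⁻³ m/s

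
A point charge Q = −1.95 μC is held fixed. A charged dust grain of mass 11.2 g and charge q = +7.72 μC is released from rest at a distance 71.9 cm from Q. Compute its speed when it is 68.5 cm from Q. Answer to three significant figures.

1.29 m/s

Only the electrostatic force acts, so mechanical energy is conserved: ½mv² = U₁ − U₂ = kQq(1/r₁ − 1/r₂).
U₁ − U₂ = (8.99×10⁹ N·m²/C²)(-1.95×10⁻⁶ C)(7.72×10⁻⁶ C)(1/0.719 − 1/0.685) = 9.34×10⁻³ J.
v = √(2·9.34×10⁻³/0.0112) = 1.29 m/s.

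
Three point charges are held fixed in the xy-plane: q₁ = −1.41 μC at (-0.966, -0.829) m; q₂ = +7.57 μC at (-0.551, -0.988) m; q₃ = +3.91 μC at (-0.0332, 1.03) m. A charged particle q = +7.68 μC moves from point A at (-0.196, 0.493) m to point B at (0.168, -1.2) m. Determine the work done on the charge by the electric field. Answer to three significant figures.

0.0244 J

The work done by the electric force is W_field = −ΔU = −q(V_B − V_A) = q(V_A − V_B).
At A: distances to the source charges are 1.53 m, 1.52 m, 0.561 m; V_A = Σ kqᵢ/rᵢ = 9.90×10⁴ V.
At B: distances to the source charges are 1.19 m, 0.750 m, 2.24 m; V_B = Σ kqᵢ/rᵢ = 9.59×10⁴ V.
ΔV = V_B − V_A = -3180 V.
W_field = −qΔV = −(7.68×10⁻⁶ C)(-3180 V) = 0.0244 J.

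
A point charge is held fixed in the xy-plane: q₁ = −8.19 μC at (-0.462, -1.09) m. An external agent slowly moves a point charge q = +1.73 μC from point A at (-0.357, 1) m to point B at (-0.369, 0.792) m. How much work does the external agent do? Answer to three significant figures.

For quasistatic motion the external work equals the change in potential energy: W_ext = qΔV = q(V_B − V_A).
At A: distance to the source charge is 2.09 m; V_A = kq₁/r = -3.52×10⁴ V.
At B: distance to the source charge is 1.88 m; V_B = kq₁/r = -3.91×10⁴ V.
ΔV = V_B − V_A = -3890 V.
W_ext = qΔV = (1.73×10⁻⁶ C)(-3890 V) = -6.73×10⁻³ J.

-6.73×10⁻³ J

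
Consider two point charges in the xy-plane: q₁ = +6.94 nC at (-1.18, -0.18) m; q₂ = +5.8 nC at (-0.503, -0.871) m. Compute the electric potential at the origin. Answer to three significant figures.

104 V

The total potential is the scalar sum of each charge's contribution, V = Σ kqᵢ/rᵢ.
Distances from the field point to each charge: r₁ = 1.19 m, r₂ = 1.01 m.
V = k[(6.94×10⁻⁹)/(1.19) + (5.80×10⁻⁹)/(1.01)] = 104 V.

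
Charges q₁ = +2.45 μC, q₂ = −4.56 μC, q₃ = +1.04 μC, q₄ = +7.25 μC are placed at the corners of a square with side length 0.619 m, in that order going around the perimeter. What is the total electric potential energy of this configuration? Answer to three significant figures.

-0.177 J

The assembly work is the sum of pairwise potential energies, U = Σ_{i<j} kqᵢqⱼ/rᵢⱼ.
The four side pairs have separation 0.619 m and the two diagonal pairs 0.875 m.
Summing all 6 pair terms gives U = -0.177 J.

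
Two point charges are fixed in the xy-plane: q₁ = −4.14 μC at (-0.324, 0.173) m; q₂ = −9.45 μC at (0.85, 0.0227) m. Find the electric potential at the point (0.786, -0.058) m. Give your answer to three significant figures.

The total potential is the scalar sum of each charge's contribution, V = Σ kqᵢ/rᵢ.
Distances from the field point to each charge: r₁ = 1.13 m, r₂ = 0.103 m.
V = k[(-4.14×10⁻⁶)/(1.13) + (-9.45×10⁻⁶)/(0.103)] = -8.58×10⁵ V.

-8.58×10⁵ V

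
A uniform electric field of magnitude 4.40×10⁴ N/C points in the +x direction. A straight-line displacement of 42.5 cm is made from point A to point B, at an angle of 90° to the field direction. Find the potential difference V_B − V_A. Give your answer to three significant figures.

0 V

Only the component of displacement along E changes the potential: ΔV = −E·d·cosθ.
ΔV = −(4.40×10⁴ V/m)(0.425 m)cos90° = 0 V.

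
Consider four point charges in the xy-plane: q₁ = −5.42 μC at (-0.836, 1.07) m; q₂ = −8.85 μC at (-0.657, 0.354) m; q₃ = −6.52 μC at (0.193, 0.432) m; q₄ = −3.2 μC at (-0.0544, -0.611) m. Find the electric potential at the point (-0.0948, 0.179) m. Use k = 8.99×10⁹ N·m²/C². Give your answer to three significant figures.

-3.66×10⁵ V

Electric potential is a scalar, so the contributions from each charge add algebraically: V = Σ kqᵢ/rᵢ.
Distances from the field point to each charge: r₁ = 1.16 m, r₂ = 0.589 m, r₃ = 0.383 m, r₄ = 0.791 m.
V = k[(-5.42×10⁻⁶)/(1.16) + (-8.85×10⁻⁶)/(0.589) + (-6.52×10⁻⁶)/(0.383) + (-3.20×10⁻⁶)/(0.791)] = -3.66×10⁵ V.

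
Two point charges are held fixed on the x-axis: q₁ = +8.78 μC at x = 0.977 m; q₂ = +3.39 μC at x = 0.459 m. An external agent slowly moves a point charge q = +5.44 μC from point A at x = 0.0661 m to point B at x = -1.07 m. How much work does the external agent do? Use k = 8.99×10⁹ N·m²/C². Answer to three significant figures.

-0.575 J

For quasistatic motion the external work equals the change in potential energy: W_ext = qΔV = q(V_B − V_A).
At A: distances to the source charges are 0.911 m, 0.393 m; V_A = Σ kqᵢ/rᵢ = 1.64×10⁵ V.
At B: distances to the source charges are 2.05 m, 1.53 m; V_B = Σ kqᵢ/rᵢ = 5.85×10⁴ V.
ΔV = V_B − V_A = -1.06×10⁵ V.
W_ext = qΔV = (5.44×10⁻⁶ C)(-1.06×10⁵ V) = -0.575 J.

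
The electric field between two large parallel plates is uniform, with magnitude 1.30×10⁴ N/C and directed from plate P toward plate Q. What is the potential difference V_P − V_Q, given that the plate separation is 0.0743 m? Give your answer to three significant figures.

In a uniform field, potential decreases in the direction of E: ΔV = −E·d for a displacement d parallel to E.
Going from Q to P is a displacement of 0.0743 m opposite to the field, so V_P − V_Q = +Ed = 966 V.

966 V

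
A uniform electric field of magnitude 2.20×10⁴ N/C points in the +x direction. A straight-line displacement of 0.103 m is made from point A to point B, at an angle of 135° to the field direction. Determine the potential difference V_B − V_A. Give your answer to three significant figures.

Only the component of displacement along E changes the potential: ΔV = −E·d·cosθ.
ΔV = −(2.20×10⁴ V/m)(0.103 m)cos135° = 1600 V.

1600 V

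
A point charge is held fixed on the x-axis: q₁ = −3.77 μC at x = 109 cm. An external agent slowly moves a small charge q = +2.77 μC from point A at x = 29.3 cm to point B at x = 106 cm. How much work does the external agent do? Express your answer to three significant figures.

For quasistatic motion the external work equals the change in potential energy: W_ext = qΔV = q(V_B − V_A).
At A: distance to the source charge is 0.797 m; V_A = kq₁/r = -4.25×10⁴ V.
At B: distance to the source charge is 0.0300 m; V_B = kq₁/r = -1.13×10⁶ V.
ΔV = V_B − V_A = -1.09×10⁶ V.
W_ext = qΔV = (2.77×10⁻⁶ C)(-1.09×10⁶ V) = -3.01 J.

-3.01 J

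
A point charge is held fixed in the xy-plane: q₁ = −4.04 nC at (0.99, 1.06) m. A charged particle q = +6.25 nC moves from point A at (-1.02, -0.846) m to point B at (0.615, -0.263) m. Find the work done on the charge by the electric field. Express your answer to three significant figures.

The work done by the electric force is W_field = −ΔU = −q(V_B − V_A) = q(V_A − V_B).
At A: distance to the source charge is 2.77 m; V_A = kq₁/r = -13.1 V.
At B: distance to the source charge is 1.38 m; V_B = kq₁/r = -26.4 V.
ΔV = V_B − V_A = -13.3 V.
W_field = −qΔV = −(6.25×10⁻⁹ C)(-13.3 V) = 8.31×10⁻⁸ J.

8.31×10⁻⁸ J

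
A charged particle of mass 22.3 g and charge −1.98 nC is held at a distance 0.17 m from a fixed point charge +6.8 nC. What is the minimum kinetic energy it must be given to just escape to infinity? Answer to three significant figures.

To just escape, total mechanical energy must reach zero at infinity: ½mv²_min + U = 0, so ½mv²_min = −U = |kQq|/r.
|U| = |kQq|/r = (8.99×10⁹ N·m²/C²)(6.80×10⁻⁹)(1.98×10⁻⁹)/(0.170) = 7.12×10⁻⁷ J.

7.12×10⁻⁷ J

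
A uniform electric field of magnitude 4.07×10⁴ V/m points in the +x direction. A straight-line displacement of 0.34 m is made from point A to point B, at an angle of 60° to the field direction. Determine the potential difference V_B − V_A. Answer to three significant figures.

Only the component of displacement along E changes the potential: ΔV = −E·d·cosθ.
ΔV = −(4.07×10⁴ V/m)(0.340 m)cos60° = -6920 V.

-6920 V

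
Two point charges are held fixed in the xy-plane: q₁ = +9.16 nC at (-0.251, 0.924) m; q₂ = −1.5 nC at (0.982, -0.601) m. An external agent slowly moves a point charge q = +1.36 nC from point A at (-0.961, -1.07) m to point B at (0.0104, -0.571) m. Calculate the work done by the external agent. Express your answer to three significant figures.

1.12×10⁻⁸ J

For quasistatic motion the external work equals the change in potential energy: W_ext = qΔV = q(V_B − V_A).
At A: distances to the source charges are 2.12 m, 2.00 m; V_A = Σ kqᵢ/rᵢ = 32.2 V.
At B: distances to the source charges are 1.52 m, 0.972 m; V_B = Σ kqᵢ/rᵢ = 40.4 V.
ΔV = V_B − V_A = 8.23 V.
W_ext = qΔV = (1.36×10⁻⁹ C)(8.23 V) = 1.12×10⁻⁸ J.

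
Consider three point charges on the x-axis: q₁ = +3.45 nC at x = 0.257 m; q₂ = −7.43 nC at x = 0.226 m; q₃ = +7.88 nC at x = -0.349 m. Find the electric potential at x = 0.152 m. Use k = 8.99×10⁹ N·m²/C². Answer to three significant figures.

Electric potential is a scalar, so the contributions from each charge add algebraically: V = Σ kqᵢ/rᵢ.
Distances from the field point to each charge: r₁ = 0.105 m, r₂ = 0.0740 m, r₃ = 0.501 m.
V = k[(3.45×10⁻⁹)/(0.105) + (-7.43×10⁻⁹)/(0.0740) + (7.88×10⁻⁹)/(0.501)] = -466 V.

-466 V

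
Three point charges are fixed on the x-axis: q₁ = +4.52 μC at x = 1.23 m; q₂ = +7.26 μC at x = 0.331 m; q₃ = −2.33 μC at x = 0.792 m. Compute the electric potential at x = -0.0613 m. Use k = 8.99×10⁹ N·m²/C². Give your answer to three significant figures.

The total potential is the scalar sum of each charge's contribution, V = Σ kqᵢ/rᵢ.
Distances from the field point to each charge: r₁ = 1.29 m, r₂ = 0.392 m, r₃ = 0.853 m.
V = k[(4.52×10⁻⁶)/(1.29) + (7.26×10⁻⁶)/(0.392) + (-2.33×10⁻⁶)/(0.853)] = 1.73×10⁵ V.

1.73×10⁵ V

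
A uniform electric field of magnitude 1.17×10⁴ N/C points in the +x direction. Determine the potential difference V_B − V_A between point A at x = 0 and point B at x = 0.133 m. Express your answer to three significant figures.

In a uniform field, potential decreases in the direction of E: V_B − V_A = −E·Δx.
V_B − V_A = −(1.17×10⁴ V/m)(0.133 m) = -1560 V.

-1560 V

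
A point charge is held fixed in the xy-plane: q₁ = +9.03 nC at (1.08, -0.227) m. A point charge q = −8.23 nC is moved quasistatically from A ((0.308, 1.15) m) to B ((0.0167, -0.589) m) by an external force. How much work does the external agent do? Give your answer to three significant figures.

For quasistatic motion the external work equals the change in potential energy: W_ext = qΔV = q(V_B − V_A).
At A: distance to the source charge is 1.58 m; V_A = kq₁/r = 51.4 V.
At B: distance to the source charge is 1.12 m; V_B = kq₁/r = 72.3 V.
ΔV = V_B − V_A = 20.8 V.
W_ext = qΔV = (-8.23×10⁻⁹ C)(20.8 V) = -1.72×10⁻⁷ J.

-1.72×10⁻⁷ J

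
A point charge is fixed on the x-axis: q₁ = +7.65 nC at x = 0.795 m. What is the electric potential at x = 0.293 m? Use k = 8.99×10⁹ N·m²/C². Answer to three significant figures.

The total potential is the scalar sum of each charge's contribution, V = Σ kqᵢ/rᵢ.
V = k[(7.65×10⁻⁹)/(0.502)] = 137 V.

137 V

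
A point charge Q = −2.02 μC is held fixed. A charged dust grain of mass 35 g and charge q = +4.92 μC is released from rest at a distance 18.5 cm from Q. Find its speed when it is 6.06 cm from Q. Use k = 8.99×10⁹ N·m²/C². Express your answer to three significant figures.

Only the electrostatic force acts, so mechanical energy is conserved: ½mv² = U₁ − U₂ = kQq(1/r₁ − 1/r₂).
U₁ − U₂ = (8.99×10⁹ N·m²/C²)(-2.02×10⁻⁶ C)(4.92×10⁻⁶ C)(1/0.185 − 1/0.0606) = 0.991 J.
v = √(2·0.991/0.0350) = 7.53 m/s.

7.53 m/s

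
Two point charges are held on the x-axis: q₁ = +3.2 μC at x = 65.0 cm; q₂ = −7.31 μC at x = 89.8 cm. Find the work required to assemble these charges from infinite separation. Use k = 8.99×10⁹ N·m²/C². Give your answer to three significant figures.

The work to assemble the configuration equals its total potential energy, U = Σ kqᵢqⱼ/rᵢⱼ over all pairs.
Pair separations: r₁₂ = 0.248 m.
U = (-0.848) = -0.848 J.

-0.848 J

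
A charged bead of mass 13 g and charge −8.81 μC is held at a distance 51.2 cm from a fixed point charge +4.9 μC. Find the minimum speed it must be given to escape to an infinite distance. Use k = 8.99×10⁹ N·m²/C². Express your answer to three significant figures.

To just escape, total mechanical energy must reach zero at infinity: ½mv²_min + U = 0, so ½mv²_min = −U = |kQq|/r.
|U| = |kQq|/r = (8.99×10⁹ N·m²/C²)(4.90×10⁻⁶)(8.81×10⁻⁶)/(0.512) = 0.758 J.
v_min = √(2|U|/m) = √(2·0.758/0.0130) = 10.8 m/s.

10.8 m/s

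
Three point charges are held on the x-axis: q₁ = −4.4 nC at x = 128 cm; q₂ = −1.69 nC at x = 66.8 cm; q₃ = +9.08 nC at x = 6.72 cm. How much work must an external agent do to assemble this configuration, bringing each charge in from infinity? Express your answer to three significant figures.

The work to assemble the configuration equals its total potential energy, U = Σ kqᵢqⱼ/rᵢⱼ over all pairs.
Pair separations: r₁₂ = 0.612 m, r₁₃ = 1.21 m, r₂₃ = 0.601 m.
U = (1.09×10⁻⁷) + (-2.96×10⁻⁷) + (-2.30×10⁻⁷) = -4.17×10⁻⁷ J.

-4.17×10⁻⁷ J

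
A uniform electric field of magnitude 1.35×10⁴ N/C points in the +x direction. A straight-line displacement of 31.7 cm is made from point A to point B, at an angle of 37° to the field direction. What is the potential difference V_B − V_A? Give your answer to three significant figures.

Only the component of displacement along E changes the potential: ΔV = −E·d·cosθ.
ΔV = −(1.35×10⁴ V/m)(0.317 m)cos37° = -3420 V.

-3420 V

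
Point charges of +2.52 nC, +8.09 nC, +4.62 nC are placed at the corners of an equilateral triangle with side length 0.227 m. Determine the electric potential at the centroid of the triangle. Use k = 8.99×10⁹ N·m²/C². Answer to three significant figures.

The total potential is the scalar sum of each charge's contribution, V = Σ kqᵢ/rᵢ.
The distance from each vertex to the centroid is a/√3 = 0.131 m.
V = k[(2.52×10⁻⁹)/(0.131) + (8.09×10⁻⁹)/(0.131) + (4.62×10⁻⁹)/(0.131)] = 1040 V.

1040 V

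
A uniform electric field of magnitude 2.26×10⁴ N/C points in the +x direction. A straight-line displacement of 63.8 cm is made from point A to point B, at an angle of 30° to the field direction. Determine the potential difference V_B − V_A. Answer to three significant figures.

Only the component of displacement along E changes the potential: ΔV = −E·d·cosθ.
ΔV = −(2.26×10⁴ V/m)(0.638 m)cos30° = -1.25×10⁴ V.

-1.25×10⁴ V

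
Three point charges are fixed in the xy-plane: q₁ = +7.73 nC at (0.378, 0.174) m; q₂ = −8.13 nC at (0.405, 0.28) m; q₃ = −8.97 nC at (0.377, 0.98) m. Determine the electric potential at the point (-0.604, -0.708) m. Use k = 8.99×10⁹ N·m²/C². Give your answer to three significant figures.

-40.4 V

Electric potential is a scalar, so the contributions from each charge add algebraically: V = Σ kqᵢ/rᵢ.
Distances from the field point to each charge: r₁ = 1.32 m, r₂ = 1.41 m, r₃ = 1.95 m.
V = k[(7.73×10⁻⁹)/(1.32) + (-8.13×10⁻⁹)/(1.41) + (-8.97×10⁻⁹)/(1.95)] = -40.4 V.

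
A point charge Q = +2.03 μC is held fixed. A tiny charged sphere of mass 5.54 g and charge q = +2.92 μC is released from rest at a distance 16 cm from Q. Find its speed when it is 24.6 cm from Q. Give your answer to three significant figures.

Only the electrostatic force acts, so mechanical energy is conserved: ½mv² = U₁ − U₂ = kQq(1/r₁ − 1/r₂).
U₁ − U₂ = (8.99×10⁹ N·m²/C²)(2.03×10⁻⁶ C)(2.92×10⁻⁶ C)(1/0.160 − 1/0.246) = 0.116 J.
v = √(2·0.116/5.54×10⁻³) = 6.48 m/s.

6.48 m/s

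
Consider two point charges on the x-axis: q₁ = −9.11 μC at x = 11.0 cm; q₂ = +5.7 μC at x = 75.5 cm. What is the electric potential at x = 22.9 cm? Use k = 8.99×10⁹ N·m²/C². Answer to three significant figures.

The total potential is the scalar sum of each charge's contribution, V = Σ kqᵢ/rᵢ.
Distances from the field point to each charge: r₁ = 0.119 m, r₂ = 0.526 m.
V = k[(-9.11×10⁻⁶)/(0.119) + (5.70×10⁻⁶)/(0.526)] = -5.91×10⁵ V.

-5.91×10⁵ V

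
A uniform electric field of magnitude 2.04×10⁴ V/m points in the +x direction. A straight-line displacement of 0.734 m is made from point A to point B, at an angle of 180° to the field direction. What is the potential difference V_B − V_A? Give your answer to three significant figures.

1.50×10⁴ V

Only the component of displacement along E changes the potential: ΔV = −E·d·cosθ.
ΔV = −(2.04×10⁴ V/m)(0.734 m)cos180° = 1.50×10⁴ V.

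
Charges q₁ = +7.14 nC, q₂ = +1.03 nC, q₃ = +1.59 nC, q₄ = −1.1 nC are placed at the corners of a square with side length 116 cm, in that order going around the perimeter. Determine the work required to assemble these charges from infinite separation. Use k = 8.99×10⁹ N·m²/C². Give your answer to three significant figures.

5.13×10⁻⁸ J

The work to assemble the configuration equals its total potential energy, U = Σ kqᵢqⱼ/rᵢⱼ over all pairs.
The four side pairs have separation 1.16 m and the two diagonal pairs 1.64 m.
Summing all 6 pair terms gives U = 5.13×10⁻⁸ J.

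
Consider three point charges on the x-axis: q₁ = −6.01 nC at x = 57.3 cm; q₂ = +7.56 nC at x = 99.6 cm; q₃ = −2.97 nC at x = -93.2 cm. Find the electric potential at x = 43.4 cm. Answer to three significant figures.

-287 V

Electric potential is a scalar, so the contributions from each charge add algebraically: V = Σ kqᵢ/rᵢ.
Distances from the field point to each charge: r₁ = 0.139 m, r₂ = 0.562 m, r₃ = 1.37 m.
V = k[(-6.01×10⁻⁹)/(0.139) + (7.56×10⁻⁹)/(0.562) + (-2.97×10⁻⁹)/(1.37)] = -287 V.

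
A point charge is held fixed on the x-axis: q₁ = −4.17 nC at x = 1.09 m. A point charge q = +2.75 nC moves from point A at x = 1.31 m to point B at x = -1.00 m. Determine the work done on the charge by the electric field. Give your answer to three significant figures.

-4.19×10⁻⁷ J

The work done by the electric force is W_field = −ΔU = −q(V_B − V_A) = q(V_A − V_B).
At A: distance to the source charge is 0.220 m; V_A = kq₁/r = -170 V.
At B: distance to the source charge is 2.09 m; V_B = kq₁/r = -17.9 V.
ΔV = V_B − V_A = 152 V.
W_field = −qΔV = −(2.75×10⁻⁹ C)(152 V) = -4.19×10⁻⁷ J.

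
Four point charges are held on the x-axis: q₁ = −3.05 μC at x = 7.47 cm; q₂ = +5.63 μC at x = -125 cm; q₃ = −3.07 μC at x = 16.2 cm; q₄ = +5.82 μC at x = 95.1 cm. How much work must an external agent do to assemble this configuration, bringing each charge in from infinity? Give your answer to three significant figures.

The work to assemble the configuration equals its total potential energy, U = Σ kqᵢqⱼ/rᵢⱼ over all pairs.
Pair separations: r₁₂ = 1.32 m, r₁₃ = 0.0873 m, r₁₄ = 0.876 m, r₂₃ = 1.41 m, r₂₄ = 2.20 m, r₃₄ = 0.789 m.
Summing all 6 pair terms gives U = 0.486 J.

0.486 J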